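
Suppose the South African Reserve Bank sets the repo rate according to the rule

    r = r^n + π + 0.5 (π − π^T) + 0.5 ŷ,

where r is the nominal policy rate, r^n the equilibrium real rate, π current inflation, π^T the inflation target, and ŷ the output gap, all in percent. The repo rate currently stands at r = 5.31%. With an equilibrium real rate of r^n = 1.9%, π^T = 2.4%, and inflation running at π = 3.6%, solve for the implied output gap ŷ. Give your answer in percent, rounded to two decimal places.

-1.58%

0.5 ŷ = 5.31 − 1.9 − 3.6 − 0.5 × (3.6 − 2.4) = -0.79
ŷ = -0.79 / 0.5 = -1.58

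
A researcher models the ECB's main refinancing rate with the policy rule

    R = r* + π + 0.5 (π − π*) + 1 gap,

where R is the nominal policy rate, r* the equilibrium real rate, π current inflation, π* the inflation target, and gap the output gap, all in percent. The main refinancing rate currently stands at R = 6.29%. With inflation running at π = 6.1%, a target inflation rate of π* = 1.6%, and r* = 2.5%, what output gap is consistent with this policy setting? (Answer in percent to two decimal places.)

-4.56%

1 gap = 6.29 − 2.5 − 6.1 − 0.5 × (6.1 − 1.6) = -4.56
gap = -4.56 / 1 = -4.56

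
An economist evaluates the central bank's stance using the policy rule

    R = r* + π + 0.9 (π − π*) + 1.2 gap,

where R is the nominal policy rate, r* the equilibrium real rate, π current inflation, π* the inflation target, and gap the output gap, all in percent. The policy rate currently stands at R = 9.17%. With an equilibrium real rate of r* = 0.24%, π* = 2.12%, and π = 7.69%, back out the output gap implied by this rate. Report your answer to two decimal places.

1.2 gap = 9.17 − 0.24 − 7.69 − 0.9 × (7.69 − 2.12) = -3.773
gap = -3.773 / 1.2 = -3.14

-3.14%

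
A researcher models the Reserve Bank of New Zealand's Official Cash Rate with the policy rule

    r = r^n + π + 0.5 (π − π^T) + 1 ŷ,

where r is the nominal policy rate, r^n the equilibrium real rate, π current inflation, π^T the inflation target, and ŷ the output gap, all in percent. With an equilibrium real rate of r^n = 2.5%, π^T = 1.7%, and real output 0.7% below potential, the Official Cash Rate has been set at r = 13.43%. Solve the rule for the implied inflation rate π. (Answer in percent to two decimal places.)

8.32%

Output 0.7% below potential → ŷ = -0.7.
Collecting π: r = r^n + (1 + 0.5) π − 0.5 π^T + 1 ŷ
1.5 π = 13.43 − 2.5 + 0.5 × 1.7 − 1 × (-0.7) = 12.48
π = 12.48 / 1.5 = 8.32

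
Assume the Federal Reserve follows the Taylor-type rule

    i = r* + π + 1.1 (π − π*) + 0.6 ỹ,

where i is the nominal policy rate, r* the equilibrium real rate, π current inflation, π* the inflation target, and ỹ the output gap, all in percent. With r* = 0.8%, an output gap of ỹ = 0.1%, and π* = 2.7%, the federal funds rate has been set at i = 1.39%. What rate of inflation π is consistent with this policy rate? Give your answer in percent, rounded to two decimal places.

Collecting π: i = r* + (1 + 1.1) π − 1.1 π* + 0.6 ỹ
2.1 π = 1.39 − 0.8 + 1.1 × 2.7 − 0.6 × 0.1 = 3.5
π = 3.5 / 2.1 = 1.67

1.67%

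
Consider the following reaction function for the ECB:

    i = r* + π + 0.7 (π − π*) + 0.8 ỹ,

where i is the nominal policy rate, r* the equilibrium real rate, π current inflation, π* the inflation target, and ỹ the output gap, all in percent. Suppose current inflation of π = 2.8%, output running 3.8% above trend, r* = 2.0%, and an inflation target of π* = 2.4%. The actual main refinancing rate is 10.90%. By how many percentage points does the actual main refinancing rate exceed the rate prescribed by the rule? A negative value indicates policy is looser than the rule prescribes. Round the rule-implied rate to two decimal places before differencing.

Output 3.8% above potential → ỹ = 3.8.
i = 2.0 + 2.8 + 0.7 × (2.8 − 2.4) + 0.8 × 3.8
   = 2.0 + 2.8 + 0.28 + 3.04 = 8.12
Deviation = 10.90 − 8.12 = 2.78 pp.

2.78 pp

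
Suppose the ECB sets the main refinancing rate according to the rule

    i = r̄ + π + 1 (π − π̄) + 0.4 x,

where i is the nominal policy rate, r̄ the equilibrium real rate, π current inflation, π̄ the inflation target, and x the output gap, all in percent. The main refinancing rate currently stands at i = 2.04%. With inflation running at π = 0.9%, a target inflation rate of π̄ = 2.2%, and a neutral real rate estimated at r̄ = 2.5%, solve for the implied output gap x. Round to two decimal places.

-0.15%

0.4 x = 2.04 − 2.5 − 0.9 − 1 × (0.9 − 2.2) = -0.06
x = -0.06 / 0.4 = -0.15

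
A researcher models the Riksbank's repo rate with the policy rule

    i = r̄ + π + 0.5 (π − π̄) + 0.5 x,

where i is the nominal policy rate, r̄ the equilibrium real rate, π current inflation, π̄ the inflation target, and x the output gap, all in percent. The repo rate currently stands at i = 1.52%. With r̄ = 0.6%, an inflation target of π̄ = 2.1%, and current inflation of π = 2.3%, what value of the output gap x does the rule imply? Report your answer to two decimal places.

0.5 x = 1.52 − 0.6 − 2.3 − 0.5 × (2.3 − 2.1) = -1.48
x = -1.48 / 0.5 = -2.96

-2.96%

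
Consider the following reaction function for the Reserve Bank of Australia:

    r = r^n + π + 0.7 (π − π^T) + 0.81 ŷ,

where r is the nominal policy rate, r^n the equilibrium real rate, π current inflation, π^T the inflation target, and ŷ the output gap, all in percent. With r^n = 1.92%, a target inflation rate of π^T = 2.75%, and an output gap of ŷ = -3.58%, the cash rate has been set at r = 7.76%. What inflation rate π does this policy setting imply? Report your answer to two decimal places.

6.27%

Collecting π: r = r^n + (1 + 0.7) π − 0.7 π^T + 0.81 ŷ
1.7 π = 7.76 − 1.92 + 0.7 × 2.75 − 0.81 × (-3.58) = 10.6648
π = 10.6648 / 1.7 = 6.27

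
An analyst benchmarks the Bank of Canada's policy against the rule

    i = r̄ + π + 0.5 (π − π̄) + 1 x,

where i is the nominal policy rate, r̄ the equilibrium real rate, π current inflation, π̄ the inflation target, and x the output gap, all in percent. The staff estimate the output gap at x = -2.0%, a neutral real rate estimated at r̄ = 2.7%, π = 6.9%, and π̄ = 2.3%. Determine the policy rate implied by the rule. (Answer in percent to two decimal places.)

9.90%

i = 2.7 + 6.9 + 0.5 × (6.9 − 2.3) + 1 × (-2.0)
   = 2.7 + 6.9 + 2.3 − 2 = 9.90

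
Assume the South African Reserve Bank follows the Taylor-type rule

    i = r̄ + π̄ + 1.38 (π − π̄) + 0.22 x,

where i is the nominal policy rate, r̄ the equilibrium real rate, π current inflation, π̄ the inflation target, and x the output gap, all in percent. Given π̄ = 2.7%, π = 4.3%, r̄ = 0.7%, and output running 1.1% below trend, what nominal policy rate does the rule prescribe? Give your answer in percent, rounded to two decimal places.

Output 1.1% below potential → x = -1.1.
i = 0.7 + 2.7 + 1.38 × (4.3 − 2.7) + 0.22 × (-1.1)
   = 0.7 + 2.7 + 2.208 − 0.242 = 5.37

5.37%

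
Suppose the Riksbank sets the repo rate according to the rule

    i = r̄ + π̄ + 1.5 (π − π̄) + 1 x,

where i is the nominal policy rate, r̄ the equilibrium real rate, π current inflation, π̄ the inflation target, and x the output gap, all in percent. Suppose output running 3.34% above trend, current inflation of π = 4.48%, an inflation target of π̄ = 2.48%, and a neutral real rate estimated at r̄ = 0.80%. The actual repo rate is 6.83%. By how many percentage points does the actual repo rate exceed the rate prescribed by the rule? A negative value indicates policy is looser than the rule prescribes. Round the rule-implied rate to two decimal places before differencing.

-2.79 pp

Output 3.34% above potential → x = 3.34.
i = 0.80 + 2.48 + 1.5 × (4.48 − 2.48) + 1 × 3.34
   = 0.80 + 2.48 + 3 + 3.34 = 9.62
Deviation = 6.83 − 9.62 = -2.79 pp.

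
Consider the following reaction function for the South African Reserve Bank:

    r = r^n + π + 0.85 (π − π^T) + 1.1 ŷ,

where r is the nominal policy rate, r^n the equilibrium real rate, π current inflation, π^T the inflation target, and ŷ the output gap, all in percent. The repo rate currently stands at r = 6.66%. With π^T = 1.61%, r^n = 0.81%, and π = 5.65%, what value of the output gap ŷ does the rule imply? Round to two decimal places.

-2.94%

1.1 ŷ = 6.66 − 0.81 − 5.65 − 0.85 × (5.65 − 1.61) = -3.234
ŷ = -3.234 / 1.1 = -2.94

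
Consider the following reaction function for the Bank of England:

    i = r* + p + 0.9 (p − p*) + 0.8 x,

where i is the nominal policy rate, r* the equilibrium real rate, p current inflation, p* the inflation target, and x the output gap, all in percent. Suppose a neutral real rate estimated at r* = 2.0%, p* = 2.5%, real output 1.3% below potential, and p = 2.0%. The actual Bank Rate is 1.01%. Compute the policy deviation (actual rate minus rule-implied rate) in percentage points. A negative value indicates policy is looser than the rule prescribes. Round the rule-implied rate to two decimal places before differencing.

Output 1.3% below potential → x = -1.3.
i = 2.0 + 2.0 + 0.9 × (2.0 − 2.5) + 0.8 × (-1.3)
   = 2.0 + 2 − 0.45 − 1.04 = 2.51
Deviation = 1.01 − 2.51 = -1.50 pp.

-1.50 pp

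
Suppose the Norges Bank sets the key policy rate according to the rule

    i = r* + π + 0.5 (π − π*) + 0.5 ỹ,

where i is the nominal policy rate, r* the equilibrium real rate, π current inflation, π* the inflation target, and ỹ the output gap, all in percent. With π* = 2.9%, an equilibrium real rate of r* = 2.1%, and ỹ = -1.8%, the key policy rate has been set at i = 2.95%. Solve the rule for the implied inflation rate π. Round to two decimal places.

2.13%

Collecting π: i = r* + (1 + 0.5) π − 0.5 π* + 0.5 ỹ
1.5 π = 2.95 − 2.1 + 0.5 × 2.9 − 0.5 × (-1.8) = 3.2
π = 3.2 / 1.5 = 2.13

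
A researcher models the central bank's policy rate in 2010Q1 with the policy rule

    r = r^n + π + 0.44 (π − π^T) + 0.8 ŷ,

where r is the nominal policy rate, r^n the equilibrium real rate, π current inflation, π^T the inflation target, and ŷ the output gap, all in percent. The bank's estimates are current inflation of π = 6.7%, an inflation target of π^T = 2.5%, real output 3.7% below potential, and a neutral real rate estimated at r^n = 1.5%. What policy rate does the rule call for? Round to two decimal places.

7.09%

Output 3.7% below potential → ŷ = -3.7.
r = 1.5 + 6.7 + 0.44 × (6.7 − 2.5) + 0.8 × (-3.7)
   = 1.5 + 6.7 + 1.848 − 2.96 = 7.09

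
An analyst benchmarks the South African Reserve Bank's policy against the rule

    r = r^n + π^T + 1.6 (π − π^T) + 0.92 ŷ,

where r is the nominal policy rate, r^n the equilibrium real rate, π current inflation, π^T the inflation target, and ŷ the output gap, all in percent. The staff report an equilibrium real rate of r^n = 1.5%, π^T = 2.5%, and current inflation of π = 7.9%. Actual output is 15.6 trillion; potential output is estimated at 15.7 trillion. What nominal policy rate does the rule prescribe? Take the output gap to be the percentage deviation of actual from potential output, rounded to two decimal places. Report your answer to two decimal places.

Output gap = 100 × (15.6 − 15.7) / 15.7 = -0.64%.
r = 1.50 + 2.50 + 1.6 × (7.90 − 2.50) + 0.92 × (-0.64)
   = 1.50 + 2.5 + 8.64 − 0.5888 = 12.05

12.05%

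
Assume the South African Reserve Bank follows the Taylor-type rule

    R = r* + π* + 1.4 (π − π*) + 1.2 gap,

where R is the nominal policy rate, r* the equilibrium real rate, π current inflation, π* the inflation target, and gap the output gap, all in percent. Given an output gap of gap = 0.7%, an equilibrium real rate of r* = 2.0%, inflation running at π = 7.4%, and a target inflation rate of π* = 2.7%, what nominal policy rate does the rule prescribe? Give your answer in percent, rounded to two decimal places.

12.12%

R = 2.0 + 2.7 + 1.4 × (7.4 − 2.7) + 1.2 × 0.7
   = 2.0 + 2.7 + 6.58 + 0.84 = 12.12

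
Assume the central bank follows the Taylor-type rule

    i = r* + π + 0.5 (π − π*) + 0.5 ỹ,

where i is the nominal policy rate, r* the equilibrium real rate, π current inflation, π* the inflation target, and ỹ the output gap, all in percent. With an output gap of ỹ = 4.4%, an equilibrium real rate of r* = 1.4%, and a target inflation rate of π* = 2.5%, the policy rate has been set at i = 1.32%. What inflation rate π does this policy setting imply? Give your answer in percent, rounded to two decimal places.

Collecting π: i = r* + (1 + 0.5) π − 0.5 π* + 0.5 ỹ
1.5 π = 1.32 − 1.4 + 0.5 × 2.5 − 0.5 × 4.4 = -1.03
π = -1.03 / 1.5 = -0.69

-0.69%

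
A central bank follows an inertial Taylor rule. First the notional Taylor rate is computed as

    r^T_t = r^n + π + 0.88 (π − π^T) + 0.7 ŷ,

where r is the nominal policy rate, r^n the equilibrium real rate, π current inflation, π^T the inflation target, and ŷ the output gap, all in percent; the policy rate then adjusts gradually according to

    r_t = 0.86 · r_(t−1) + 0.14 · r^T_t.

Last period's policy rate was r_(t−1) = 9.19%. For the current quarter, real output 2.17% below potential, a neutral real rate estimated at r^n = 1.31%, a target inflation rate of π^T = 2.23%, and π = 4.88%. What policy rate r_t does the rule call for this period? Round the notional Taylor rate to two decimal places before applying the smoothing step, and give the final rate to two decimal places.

Output 2.17% below potential → ŷ = -2.17.
r^T_t = 1.31 + 4.88 + 0.88 × (4.88 − 2.23) + 0.7 × (-2.17)
   = 1.31 + 4.88 + 2.332 − 1.519 = 7.00
r_t = 0.86 × 9.19 + 0.14 × 7.00 = 7.9034 + 0.98 = 8.88

8.88%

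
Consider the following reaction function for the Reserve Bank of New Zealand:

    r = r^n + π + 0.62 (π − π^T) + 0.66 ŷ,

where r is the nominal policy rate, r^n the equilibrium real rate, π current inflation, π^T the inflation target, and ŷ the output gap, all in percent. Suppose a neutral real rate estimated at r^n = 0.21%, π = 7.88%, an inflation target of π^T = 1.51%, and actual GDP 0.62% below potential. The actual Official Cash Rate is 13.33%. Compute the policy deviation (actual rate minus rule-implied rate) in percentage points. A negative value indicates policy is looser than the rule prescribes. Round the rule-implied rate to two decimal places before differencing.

1.70 pp

Output 0.62% below potential → ŷ = -0.62.
r = 0.21 + 7.88 + 0.62 × (7.88 − 1.51) + 0.66 × (-0.62)
   = 0.21 + 7.88 + 3.9494 − 0.4092 = 11.63
Deviation = 13.33 − 11.63 = 1.70 pp.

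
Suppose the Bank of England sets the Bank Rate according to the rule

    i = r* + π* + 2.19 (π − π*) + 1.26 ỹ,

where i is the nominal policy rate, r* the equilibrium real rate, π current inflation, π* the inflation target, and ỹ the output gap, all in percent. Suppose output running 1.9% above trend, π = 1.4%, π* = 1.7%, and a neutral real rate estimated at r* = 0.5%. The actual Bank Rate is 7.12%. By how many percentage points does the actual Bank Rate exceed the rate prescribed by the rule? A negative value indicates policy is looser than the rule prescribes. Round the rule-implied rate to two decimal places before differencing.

Output 1.9% above potential → ỹ = 1.9.
i = 0.5 + 1.7 + 2.19 × (1.4 − 1.7) + 1.26 × 1.9
   = 0.5 + 1.7 − 0.657 + 2.394 = 3.94
Deviation = 7.12 − 3.94 = 3.18 pp.

3.18 pp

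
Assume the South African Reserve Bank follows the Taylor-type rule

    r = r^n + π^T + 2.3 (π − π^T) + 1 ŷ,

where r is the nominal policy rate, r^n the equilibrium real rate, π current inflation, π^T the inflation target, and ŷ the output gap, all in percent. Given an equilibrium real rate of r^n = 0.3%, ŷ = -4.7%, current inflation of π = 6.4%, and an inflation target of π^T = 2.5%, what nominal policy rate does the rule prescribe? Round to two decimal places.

r = 0.3 + 2.5 + 2.3 × (6.4 − 2.5) + 1 × (-4.7)
   = 0.3 + 2.5 + 8.97 − 4.7 = 7.07

7.07%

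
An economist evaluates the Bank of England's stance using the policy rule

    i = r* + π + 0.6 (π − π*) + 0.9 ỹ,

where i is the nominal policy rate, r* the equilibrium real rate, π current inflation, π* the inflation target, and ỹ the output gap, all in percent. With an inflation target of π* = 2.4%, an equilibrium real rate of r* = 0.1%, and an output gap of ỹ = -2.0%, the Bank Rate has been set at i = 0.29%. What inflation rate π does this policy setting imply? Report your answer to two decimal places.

Collecting π: i = r* + (1 + 0.6) π − 0.6 π* + 0.9 ỹ
1.6 π = 0.29 − 0.1 + 0.6 × 2.4 − 0.9 × (-2.0) = 3.43
π = 3.43 / 1.6 = 2.14

2.14%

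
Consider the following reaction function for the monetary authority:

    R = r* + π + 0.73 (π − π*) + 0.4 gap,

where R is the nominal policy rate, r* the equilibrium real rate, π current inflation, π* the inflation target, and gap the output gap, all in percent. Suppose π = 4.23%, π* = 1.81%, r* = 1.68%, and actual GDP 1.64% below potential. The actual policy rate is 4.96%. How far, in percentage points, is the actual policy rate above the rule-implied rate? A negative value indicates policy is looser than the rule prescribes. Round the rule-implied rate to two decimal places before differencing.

Output 1.64% below potential → gap = -1.64.
R = 1.68 + 4.23 + 0.73 × (4.23 − 1.81) + 0.4 × (-1.64)
   = 1.68 + 4.23 + 1.7666 − 0.656 = 7.02
Deviation = 4.96 − 7.02 = -2.06 pp.

-2.06 pp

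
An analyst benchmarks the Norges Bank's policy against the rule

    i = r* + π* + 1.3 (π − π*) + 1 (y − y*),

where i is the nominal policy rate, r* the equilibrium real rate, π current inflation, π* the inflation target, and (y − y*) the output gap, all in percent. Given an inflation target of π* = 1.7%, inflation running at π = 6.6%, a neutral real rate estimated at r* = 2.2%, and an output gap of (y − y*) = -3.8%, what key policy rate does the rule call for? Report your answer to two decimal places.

i = 2.2 + 1.7 + 1.3 × (6.6 − 1.7) + 1 × (-3.8)
   = 2.2 + 1.7 + 6.37 − 3.8 = 6.47

6.47%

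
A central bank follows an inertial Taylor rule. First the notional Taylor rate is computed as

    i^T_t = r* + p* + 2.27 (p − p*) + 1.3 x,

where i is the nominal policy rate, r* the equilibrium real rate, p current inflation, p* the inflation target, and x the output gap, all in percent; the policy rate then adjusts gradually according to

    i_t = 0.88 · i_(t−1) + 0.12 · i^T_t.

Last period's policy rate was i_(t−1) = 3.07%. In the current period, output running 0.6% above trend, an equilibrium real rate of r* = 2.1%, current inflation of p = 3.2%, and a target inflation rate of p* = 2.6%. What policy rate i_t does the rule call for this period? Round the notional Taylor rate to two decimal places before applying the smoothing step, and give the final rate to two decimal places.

3.52%

Output 0.6% above potential → x = 0.6.
i^T_t = 2.1 + 2.6 + 2.27 × (3.2 − 2.6) + 1.3 × 0.6
   = 2.1 + 2.6 + 1.362 + 0.78 = 6.84
i_t = 0.88 × 3.07 + 0.12 × 6.84 = 2.7016 + 0.8208 = 3.52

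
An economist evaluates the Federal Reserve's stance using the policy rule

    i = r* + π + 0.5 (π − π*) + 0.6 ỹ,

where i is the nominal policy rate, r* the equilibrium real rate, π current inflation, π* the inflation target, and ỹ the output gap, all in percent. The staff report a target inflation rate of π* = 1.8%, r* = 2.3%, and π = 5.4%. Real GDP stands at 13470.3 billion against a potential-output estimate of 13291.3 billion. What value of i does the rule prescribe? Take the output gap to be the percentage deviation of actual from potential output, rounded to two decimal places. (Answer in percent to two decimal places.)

Output gap = 100 × (13470.3 − 13291.3) / 13291.3 = 1.35%.
i = 2.30 + 5.40 + 0.5 × (5.40 − 1.80) + 0.6 × 1.35
   = 2.30 + 5.4 + 1.8 + 0.81 = 10.31

10.31%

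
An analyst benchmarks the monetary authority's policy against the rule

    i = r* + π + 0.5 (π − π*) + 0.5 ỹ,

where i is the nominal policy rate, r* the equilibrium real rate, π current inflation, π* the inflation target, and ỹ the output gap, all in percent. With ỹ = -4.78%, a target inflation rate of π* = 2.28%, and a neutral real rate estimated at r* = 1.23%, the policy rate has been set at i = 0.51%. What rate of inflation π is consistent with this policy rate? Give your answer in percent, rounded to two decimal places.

1.87%

Collecting π: i = r* + (1 + 0.5) π − 0.5 π* + 0.5 ỹ
1.5 π = 0.51 − 1.23 + 0.5 × 2.28 − 0.5 × (-4.78) = 2.81
π = 2.81 / 1.5 = 1.87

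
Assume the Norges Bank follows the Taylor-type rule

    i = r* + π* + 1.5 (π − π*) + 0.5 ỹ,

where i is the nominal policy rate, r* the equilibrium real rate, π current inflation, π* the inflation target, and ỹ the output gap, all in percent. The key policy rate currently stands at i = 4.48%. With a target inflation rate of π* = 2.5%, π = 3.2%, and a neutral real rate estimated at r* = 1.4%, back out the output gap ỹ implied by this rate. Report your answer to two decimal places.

-0.94%

0.5 ỹ = 4.48 − 1.4 − 2.5 − 1.5 × (3.2 − 2.5) = -0.47
ỹ = -0.47 / 0.5 = -0.94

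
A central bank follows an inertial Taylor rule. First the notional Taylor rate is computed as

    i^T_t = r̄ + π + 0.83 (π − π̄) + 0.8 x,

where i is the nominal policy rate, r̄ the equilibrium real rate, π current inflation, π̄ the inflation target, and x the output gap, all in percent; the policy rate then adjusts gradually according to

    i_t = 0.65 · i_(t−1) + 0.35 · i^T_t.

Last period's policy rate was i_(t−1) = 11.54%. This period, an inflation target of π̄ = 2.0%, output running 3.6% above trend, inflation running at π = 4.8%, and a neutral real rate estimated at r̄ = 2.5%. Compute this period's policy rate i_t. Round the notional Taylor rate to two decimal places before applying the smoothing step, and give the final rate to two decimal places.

Output 3.6% above potential → x = 3.6.
i^T_t = 2.5 + 4.8 + 0.83 × (4.8 − 2.0) + 0.8 × 3.6
   = 2.5 + 4.8 + 2.324 + 2.88 = 12.50
i_t = 0.65 × 11.54 + 0.35 × 12.50 = 7.501 + 4.375 = 11.88

11.88%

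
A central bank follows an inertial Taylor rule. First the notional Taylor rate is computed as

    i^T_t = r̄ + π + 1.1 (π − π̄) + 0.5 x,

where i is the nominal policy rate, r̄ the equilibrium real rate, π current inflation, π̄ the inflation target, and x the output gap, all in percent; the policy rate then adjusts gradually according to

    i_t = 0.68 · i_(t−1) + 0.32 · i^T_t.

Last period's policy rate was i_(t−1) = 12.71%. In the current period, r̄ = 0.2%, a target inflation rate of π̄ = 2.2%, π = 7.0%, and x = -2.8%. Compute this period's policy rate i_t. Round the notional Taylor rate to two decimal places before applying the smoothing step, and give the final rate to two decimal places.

i^T_t = 0.2 + 7.0 + 1.1 × (7.0 − 2.2) + 0.5 × (-2.8)
   = 0.2 + 7 + 5.28 − 1.4 = 11.08
i_t = 0.68 × 12.71 + 0.32 × 11.08 = 8.6428 + 3.5456 = 12.19

12.19%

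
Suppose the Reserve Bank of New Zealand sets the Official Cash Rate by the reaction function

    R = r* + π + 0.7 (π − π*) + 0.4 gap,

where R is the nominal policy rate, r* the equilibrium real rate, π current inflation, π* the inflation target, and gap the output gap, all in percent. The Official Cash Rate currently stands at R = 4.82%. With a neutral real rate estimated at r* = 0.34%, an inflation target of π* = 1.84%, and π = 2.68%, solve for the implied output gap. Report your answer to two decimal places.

0.4 gap = 4.82 − 0.34 − 2.68 − 0.7 × (2.68 − 1.84) = 1.212
gap = 1.212 / 0.4 = 3.03

3.03%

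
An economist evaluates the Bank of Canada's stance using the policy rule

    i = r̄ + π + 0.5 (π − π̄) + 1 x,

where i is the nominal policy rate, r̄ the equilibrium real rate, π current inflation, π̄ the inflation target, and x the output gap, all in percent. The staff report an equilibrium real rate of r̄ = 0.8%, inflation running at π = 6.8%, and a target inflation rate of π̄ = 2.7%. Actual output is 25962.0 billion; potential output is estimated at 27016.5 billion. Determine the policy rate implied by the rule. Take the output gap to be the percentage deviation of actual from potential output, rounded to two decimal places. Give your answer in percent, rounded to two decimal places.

5.75%

Output gap = 100 × (25962.0 − 27016.5) / 27016.5 = -3.90%.
i = 0.80 + 6.80 + 0.5 × (6.80 − 2.70) + 1 × (-3.90)
   = 0.80 + 6.8 + 2.05 − 3.9 = 5.75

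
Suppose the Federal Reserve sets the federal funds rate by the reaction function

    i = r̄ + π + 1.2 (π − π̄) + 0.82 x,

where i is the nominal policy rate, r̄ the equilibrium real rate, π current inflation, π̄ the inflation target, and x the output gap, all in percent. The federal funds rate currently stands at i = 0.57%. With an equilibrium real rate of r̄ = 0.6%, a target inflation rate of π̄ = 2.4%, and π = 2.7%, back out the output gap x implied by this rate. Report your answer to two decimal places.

-3.77%

0.82 x = 0.57 − 0.6 − 2.7 − 1.2 × (2.7 − 2.4) = -3.09
x = -3.09 / 0.82 = -3.77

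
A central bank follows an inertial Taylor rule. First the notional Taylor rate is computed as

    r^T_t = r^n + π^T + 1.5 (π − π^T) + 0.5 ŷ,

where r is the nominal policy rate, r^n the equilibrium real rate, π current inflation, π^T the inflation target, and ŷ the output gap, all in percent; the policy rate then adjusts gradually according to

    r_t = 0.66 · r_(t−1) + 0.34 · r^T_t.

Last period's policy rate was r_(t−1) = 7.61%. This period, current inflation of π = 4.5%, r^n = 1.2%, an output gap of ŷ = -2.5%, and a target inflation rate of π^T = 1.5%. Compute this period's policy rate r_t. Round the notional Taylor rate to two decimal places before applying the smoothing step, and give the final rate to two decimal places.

7.05%

r^T_t = 1.2 + 1.5 + 1.5 × (4.5 − 1.5) + 0.5 × (-2.5)
   = 1.2 + 1.5 + 4.5 − 1.25 = 5.95
r_t = 0.66 × 7.61 + 0.34 × 5.95 = 5.0226 + 2.023 = 7.05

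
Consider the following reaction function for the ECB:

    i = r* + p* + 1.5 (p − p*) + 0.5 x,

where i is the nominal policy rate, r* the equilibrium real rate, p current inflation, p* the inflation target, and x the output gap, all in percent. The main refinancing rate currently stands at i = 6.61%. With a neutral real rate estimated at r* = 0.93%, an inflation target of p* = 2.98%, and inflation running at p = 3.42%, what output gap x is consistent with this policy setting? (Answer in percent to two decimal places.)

4.08%

0.5 x = 6.61 − 0.93 − 2.98 − 1.5 × (3.42 − 2.98) = 2.04
x = 2.04 / 0.5 = 4.08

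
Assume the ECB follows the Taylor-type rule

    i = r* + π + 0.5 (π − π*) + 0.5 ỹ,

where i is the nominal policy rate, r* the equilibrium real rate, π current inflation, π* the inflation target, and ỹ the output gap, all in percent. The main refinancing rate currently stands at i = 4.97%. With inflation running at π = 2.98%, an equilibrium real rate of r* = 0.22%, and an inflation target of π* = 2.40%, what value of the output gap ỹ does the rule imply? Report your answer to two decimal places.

0.5 ỹ = 4.97 − 0.22 − 2.98 − 0.5 × (2.98 − 2.40) = 1.48
ỹ = 1.48 / 0.5 = 2.96

2.96%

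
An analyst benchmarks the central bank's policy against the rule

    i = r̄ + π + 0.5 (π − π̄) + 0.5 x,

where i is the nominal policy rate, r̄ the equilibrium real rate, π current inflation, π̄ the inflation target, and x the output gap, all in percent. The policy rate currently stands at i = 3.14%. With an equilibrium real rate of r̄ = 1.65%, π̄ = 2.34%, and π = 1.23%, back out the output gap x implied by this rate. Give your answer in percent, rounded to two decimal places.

0.5 x = 3.14 − 1.65 − 1.23 − 0.5 × (1.23 − 2.34) = 0.815
x = 0.815 / 0.5 = 1.63

1.63%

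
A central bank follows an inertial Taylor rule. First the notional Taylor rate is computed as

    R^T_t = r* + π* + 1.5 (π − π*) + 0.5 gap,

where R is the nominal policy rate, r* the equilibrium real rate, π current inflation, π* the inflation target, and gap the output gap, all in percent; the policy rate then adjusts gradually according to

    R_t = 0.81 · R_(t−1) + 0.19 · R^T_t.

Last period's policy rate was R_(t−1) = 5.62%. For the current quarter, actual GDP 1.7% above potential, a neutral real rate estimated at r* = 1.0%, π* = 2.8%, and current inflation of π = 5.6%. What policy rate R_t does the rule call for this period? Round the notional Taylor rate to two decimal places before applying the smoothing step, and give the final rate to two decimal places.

Output 1.7% above potential → gap = 1.7.
R^T_t = 1.0 + 2.8 + 1.5 × (5.6 − 2.8) + 0.5 × 1.7
   = 1.0 + 2.8 + 4.2 + 0.85 = 8.85
R_t = 0.81 × 5.62 + 0.19 × 8.85 = 4.5522 + 1.6815 = 6.23

6.23%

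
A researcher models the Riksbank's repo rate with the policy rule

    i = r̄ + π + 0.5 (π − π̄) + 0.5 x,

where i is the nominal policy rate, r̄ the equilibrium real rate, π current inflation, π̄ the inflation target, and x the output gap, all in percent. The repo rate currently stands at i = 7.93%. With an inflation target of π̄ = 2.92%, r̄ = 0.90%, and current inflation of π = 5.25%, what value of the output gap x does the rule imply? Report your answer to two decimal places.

0.5 x = 7.93 − 0.90 − 5.25 − 0.5 × (5.25 − 2.92) = 0.615
x = 0.615 / 0.5 = 1.23

1.23%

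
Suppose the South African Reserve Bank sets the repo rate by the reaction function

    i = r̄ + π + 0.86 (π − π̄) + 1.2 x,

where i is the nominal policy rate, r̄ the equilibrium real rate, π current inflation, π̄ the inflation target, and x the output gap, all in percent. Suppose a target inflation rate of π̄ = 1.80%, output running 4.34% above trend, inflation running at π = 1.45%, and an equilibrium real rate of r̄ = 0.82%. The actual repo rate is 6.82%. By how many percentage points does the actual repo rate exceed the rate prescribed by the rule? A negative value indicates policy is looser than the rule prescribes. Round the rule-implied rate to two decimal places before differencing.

-0.36 pp

Output 4.34% above potential → x = 4.34.
i = 0.82 + 1.45 + 0.86 × (1.45 − 1.80) + 1.2 × 4.34
   = 0.82 + 1.45 − 0.301 + 5.208 = 7.18
Deviation = 6.82 − 7.18 = -0.36 pp.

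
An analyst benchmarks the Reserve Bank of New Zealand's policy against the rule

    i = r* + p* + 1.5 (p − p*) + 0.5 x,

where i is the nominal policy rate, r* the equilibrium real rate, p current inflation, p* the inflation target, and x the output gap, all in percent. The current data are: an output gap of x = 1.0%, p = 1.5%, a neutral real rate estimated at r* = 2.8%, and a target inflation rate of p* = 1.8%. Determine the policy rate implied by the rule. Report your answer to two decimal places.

i = 2.8 + 1.8 + 1.5 × (1.5 − 1.8) + 0.5 × 1.0
   = 2.8 + 1.8 − 0.45 + 0.5 = 4.65

4.65%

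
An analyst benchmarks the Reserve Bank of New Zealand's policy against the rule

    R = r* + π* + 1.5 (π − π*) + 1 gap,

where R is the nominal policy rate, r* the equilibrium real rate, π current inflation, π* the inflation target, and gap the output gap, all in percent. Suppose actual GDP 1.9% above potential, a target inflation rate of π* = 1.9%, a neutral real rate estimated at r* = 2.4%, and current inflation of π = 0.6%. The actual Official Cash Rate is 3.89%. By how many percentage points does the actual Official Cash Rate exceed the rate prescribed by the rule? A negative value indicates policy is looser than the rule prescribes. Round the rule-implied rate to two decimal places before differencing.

Output 1.9% above potential → gap = 1.9.
R = 2.4 + 1.9 + 1.5 × (0.6 − 1.9) + 1 × 1.9
   = 2.4 + 1.9 − 1.95 + 1.9 = 4.25
Deviation = 3.89 − 4.25 = -0.36 pp.

-0.36 pp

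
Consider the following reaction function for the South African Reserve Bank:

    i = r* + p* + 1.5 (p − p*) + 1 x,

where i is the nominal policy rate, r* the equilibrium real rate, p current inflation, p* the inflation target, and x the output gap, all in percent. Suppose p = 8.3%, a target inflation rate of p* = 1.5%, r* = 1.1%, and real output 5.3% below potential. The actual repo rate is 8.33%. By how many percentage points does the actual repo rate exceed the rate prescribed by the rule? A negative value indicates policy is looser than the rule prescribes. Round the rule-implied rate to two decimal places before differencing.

Output 5.3% below potential → x = -5.3.
i = 1.1 + 1.5 + 1.5 × (8.3 − 1.5) + 1 × (-5.3)
   = 1.1 + 1.5 + 10.2 − 5.3 = 7.50
Deviation = 8.33 − 7.50 = 0.83 pp.

0.83 pp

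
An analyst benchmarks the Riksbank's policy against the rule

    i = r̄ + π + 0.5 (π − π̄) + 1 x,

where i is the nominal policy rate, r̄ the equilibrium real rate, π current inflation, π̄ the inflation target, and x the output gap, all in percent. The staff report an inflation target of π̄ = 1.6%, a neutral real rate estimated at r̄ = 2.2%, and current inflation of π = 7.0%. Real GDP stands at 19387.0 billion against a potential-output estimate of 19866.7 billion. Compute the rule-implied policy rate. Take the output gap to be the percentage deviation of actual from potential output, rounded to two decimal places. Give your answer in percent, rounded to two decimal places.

Output gap = 100 × (19387.0 − 19866.7) / 19866.7 = -2.41%.
i = 2.20 + 7.00 + 0.5 × (7.00 − 1.60) + 1 × (-2.41)
   = 2.20 + 7 + 2.7 − 2.41 = 9.49

9.49%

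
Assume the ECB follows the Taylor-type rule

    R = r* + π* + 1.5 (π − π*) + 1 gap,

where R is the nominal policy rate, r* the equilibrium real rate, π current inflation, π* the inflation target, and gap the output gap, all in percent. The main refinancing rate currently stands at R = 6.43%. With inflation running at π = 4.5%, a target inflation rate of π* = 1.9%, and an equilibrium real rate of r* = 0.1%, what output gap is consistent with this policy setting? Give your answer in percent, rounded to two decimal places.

1 gap = 6.43 − 0.1 − 1.9 − 1.5 × (4.5 − 1.9) = 0.53
gap = 0.53 / 1 = 0.53

0.53%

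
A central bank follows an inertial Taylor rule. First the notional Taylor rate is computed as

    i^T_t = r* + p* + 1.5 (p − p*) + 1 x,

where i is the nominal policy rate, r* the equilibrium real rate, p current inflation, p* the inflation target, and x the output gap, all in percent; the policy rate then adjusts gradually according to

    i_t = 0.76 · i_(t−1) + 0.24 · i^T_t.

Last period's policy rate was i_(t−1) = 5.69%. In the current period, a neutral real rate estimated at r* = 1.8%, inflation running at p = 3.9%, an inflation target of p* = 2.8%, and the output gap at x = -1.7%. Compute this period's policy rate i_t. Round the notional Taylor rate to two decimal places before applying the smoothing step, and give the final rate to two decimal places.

5.42%

i^T_t = 1.8 + 2.8 + 1.5 × (3.9 − 2.8) + 1 × (-1.7)
   = 1.8 + 2.8 + 1.65 − 1.7 = 4.55
i_t = 0.76 × 5.69 + 0.24 × 4.55 = 4.3244 + 1.092 = 5.42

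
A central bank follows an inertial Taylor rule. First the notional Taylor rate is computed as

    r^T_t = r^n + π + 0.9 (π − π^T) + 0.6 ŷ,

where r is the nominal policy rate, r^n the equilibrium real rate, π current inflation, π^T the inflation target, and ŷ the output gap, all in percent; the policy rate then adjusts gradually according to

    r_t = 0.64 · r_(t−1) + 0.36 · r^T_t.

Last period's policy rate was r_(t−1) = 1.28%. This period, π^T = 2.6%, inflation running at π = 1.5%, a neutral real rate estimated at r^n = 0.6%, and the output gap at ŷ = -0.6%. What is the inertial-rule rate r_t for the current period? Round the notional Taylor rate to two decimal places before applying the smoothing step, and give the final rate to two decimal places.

r^T_t = 0.6 + 1.5 + 0.9 × (1.5 − 2.6) + 0.6 × (-0.6)
   = 0.6 + 1.5 − 0.99 − 0.36 = 0.75
r_t = 0.64 × 1.28 + 0.36 × 0.75 = 0.8192 + 0.27 = 1.09

1.09%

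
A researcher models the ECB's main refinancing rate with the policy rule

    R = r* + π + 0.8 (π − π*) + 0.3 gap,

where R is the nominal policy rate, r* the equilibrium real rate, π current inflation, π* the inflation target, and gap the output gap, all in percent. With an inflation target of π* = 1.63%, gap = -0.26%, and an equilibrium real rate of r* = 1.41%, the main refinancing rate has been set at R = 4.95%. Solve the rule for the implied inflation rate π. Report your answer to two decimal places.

Collecting π: R = r* + (1 + 0.8) π − 0.8 π* + 0.3 gap
1.8 π = 4.95 − 1.41 + 0.8 × 1.63 − 0.3 × (-0.26) = 4.922
π = 4.922 / 1.8 = 2.73

2.73%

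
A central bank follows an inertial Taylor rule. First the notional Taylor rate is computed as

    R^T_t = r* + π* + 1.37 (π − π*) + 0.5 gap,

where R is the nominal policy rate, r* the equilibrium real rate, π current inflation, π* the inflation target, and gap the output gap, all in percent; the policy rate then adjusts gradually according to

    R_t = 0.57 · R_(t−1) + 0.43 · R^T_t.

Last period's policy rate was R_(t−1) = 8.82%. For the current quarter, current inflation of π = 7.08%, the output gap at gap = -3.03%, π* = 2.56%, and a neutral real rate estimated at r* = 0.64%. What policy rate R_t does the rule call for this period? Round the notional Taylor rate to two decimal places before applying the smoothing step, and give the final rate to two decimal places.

R^T_t = 0.64 + 2.56 + 1.37 × (7.08 − 2.56) + 0.5 × (-3.03)
   = 0.64 + 2.56 + 6.1924 − 1.515 = 7.88
R_t = 0.57 × 8.82 + 0.43 × 7.88 = 5.0274 + 3.3884 = 8.42

8.42%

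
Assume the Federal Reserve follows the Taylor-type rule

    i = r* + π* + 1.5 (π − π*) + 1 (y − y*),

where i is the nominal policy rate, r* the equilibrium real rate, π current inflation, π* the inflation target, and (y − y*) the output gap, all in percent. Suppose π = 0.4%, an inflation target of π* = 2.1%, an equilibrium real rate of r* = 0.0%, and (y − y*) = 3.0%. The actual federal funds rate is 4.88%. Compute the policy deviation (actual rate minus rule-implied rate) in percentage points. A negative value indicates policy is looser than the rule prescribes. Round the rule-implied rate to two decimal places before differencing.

2.33 pp

i = 0.0 + 2.1 + 1.5 × (0.4 − 2.1) + 1 × 3.0
   = 0.0 + 2.1 − 2.55 + 3 = 2.55
Deviation = 4.88 − 2.55 = 2.33 pp.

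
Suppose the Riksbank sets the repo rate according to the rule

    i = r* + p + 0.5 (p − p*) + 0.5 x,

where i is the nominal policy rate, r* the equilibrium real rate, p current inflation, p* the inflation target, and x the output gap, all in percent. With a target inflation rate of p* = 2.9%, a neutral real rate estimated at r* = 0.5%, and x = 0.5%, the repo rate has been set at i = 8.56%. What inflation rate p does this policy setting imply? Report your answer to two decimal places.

6.17%

Collecting p: i = r* + (1 + 0.5) p − 0.5 p* + 0.5 x
1.5 p = 8.56 − 0.5 + 0.5 × 2.9 − 0.5 × 0.5 = 9.26
p = 9.26 / 1.5 = 6.17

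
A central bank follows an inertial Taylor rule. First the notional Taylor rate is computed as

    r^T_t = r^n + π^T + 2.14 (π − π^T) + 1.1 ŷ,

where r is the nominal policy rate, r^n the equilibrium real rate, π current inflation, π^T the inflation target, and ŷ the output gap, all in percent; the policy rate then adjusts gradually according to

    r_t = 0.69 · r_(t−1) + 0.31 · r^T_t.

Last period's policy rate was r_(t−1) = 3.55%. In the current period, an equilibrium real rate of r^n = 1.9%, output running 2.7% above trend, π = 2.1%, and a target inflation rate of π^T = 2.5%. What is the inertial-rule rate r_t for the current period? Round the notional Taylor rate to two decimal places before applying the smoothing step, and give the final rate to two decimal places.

4.47%

Output 2.7% above potential → ŷ = 2.7.
r^T_t = 1.9 + 2.5 + 2.14 × (2.1 − 2.5) + 1.1 × 2.7
   = 1.9 + 2.5 − 0.856 + 2.97 = 6.51
r_t = 0.69 × 3.55 + 0.31 × 6.51 = 2.4495 + 2.0181 = 4.47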